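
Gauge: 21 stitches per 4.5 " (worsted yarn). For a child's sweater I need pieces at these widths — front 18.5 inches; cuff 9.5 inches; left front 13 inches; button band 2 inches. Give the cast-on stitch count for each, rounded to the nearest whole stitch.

front 86; cuff 44; left front 61; button band 9.

Rate = 21/4.5 = 4.667 sts per in.
front: 18.5 × 4.667 = 86.33 → 86.
cuff: 9.5 × 4.667 = 44.33 → 44.
left front: 13 × 4.667 = 60.67 → 61.
button band: 2 × 4.667 = 9.33 → 9.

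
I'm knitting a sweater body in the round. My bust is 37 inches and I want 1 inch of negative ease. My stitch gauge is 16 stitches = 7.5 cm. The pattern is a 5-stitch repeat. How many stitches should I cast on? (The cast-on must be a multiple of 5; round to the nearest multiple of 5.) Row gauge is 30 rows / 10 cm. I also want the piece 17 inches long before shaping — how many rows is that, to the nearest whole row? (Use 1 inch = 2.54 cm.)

Cast on 195 stitches; work 130 rows.

Finished = 37 − 1 = 36 inches.
36 inches × 2.54 = 91.44 cm.
16/7.5 = 2.133 sts per cm; 91.44 × 2.133 = 195.07 sts.
Nearest multiple of 5 → 195.
17 inches = 43.18 cm; × 3 = 129.54 → 130 rows.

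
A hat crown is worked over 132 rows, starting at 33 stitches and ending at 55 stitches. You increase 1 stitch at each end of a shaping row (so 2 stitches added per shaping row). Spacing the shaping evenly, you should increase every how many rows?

Increase every 12th row.

Stitches to add: |55 − 33| = 22.
Shaping rows needed: 22 / 2 = 11.
132 rows / 11 = every 12 rows.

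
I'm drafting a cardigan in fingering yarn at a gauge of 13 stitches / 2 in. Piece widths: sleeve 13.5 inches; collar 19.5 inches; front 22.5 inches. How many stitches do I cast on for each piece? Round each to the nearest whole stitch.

sleeve 88; collar 127; front 146.

Rate = 13/2 = 6.5 sts per in.
sleeve: 13.5 × 6.5 = 87.75 → 88.
collar: 19.5 × 6.5 = 126.75 → 127.
front: 22.5 × 6.5 = 146.25 → 146.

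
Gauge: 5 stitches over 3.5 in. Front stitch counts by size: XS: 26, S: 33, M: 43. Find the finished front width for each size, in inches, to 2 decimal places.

5/3.5 = 1.429 sts per in.
XS: 26 / 1.429 = 18.200 → 18.20 in.
S: 33 / 1.429 = 23.100 → 23.10 in.
M: 43 / 1.429 = 30.100 → 30.10 in.

XS 18.20 inches; S 23.10 inches; M 30.10 inches.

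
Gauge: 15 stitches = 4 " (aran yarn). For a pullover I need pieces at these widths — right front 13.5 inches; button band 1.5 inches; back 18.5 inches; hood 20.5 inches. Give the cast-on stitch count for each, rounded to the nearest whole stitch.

Rate = 15/4 = 3.75 sts per in.
right front: 13.5 × 3.75 = 50.62 → 51.
button band: 1.5 × 3.75 = 5.62 → 6.
back: 18.5 × 3.75 = 69.38 → 69.
hood: 20.5 × 3.75 = 76.88 → 77.

right front 51; button band 6; back 69; hood 77.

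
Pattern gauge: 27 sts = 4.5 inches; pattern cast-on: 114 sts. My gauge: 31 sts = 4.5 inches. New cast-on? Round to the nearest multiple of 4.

Scale factor = 31 / 27 = 1.148.
114 × 31 / 27 = 130.89 sts.
→ 132 sts.

Cast on 132 stitches.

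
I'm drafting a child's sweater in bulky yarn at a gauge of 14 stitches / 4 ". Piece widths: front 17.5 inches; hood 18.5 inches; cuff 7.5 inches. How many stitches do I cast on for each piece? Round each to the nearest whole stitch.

Rate = 14/4 = 3.5 sts per in.
front: 17.5 × 3.5 = 61.25 → 61.
hood: 18.5 × 3.5 = 64.75 → 65.
cuff: 7.5 × 3.5 = 26.25 → 26.

front 61; hood 65; cuff 26.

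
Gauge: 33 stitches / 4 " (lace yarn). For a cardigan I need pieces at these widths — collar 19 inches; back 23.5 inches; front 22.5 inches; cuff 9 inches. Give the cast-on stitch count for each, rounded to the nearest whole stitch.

collar 157; back 194; front 186; cuff 74.

Rate = 33/4 = 8.25 sts per in.
collar: 19 × 8.25 = 156.75 → 157.
back: 23.5 × 8.25 = 193.88 → 194.
front: 22.5 × 8.25 = 185.62 → 186.
cuff: 9 × 8.25 = 74.25 → 74.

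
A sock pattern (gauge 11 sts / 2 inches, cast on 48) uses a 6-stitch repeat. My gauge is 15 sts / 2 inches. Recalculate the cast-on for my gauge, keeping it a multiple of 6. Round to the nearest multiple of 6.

CO 66 sts.

48 × 15 / 11 = 65.45.
Nearest multiple of 6: 66.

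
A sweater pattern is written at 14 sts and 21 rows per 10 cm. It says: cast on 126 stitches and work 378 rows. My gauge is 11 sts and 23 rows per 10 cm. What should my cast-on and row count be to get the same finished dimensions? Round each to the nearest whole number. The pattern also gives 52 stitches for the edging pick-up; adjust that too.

Stitches: 126 × 11/14 = 99.00 → 99.
Rows: 378 × 23/21 = 414.00 → 414.
edging pick-up: 52 × 11/14 = 40.86 → 41.

Cast on 99 stitches; work 414 rows; edging pick-up 41 stitches.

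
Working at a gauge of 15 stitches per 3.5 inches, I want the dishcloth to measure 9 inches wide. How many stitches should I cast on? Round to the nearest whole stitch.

39 stitches.

15 stitches / 3.5 in = 4.286 stitches per inch.
9 × 4.286 = 38.57 stitches.
Round to nearest → 39.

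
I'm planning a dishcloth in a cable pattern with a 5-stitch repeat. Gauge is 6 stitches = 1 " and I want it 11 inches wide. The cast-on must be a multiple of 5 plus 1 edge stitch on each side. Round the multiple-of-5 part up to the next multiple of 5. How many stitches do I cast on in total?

CO 67 sts.

6 / 1 = 6 sts per inch.
11 × 6 = 66.00 sts.
Less 2 edge sts → 64.00 for the repeat.
Next multiple of 5: 65.
Add back 2 edge sts → 67.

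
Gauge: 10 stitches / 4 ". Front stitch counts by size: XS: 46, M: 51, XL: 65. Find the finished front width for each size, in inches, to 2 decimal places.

10/4 = 2.5 sts per in.
XS: 46 / 2.5 = 18.400 → 18.40 in.
M: 51 / 2.5 = 20.400 → 20.40 in.
XL: 65 / 2.5 = 26.000 → 26.00 in.

XS 18.40 inches; M 20.40 inches; XL 26.00 inches.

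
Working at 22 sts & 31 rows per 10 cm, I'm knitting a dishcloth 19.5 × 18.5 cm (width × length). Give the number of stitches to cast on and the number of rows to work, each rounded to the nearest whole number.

Cast on 43 stitches and work 57 rows.

Stitch gauge = 22/10 = 2.2 sts/cm; 19.5 × 2.2 = 42.90 → 43 sts.
Row gauge = 31/10 = 3.1 rows/cm; 18.5 × 3.1 = 57.35 → 57 rows.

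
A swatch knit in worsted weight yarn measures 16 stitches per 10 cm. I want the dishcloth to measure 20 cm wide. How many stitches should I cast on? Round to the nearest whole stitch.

CO 32 sts.

16 stitches / 10 cm = 1.6 stitches per cm.
20 × 1.6 = 32.00 stitches.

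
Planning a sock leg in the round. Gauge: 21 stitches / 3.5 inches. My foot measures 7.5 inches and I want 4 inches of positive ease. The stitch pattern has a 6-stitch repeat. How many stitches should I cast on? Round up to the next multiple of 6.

Finished = 7.5 + 4 = 11.5 inches.
21 / 3.5 = 6 sts/in.
11.5 × 6 = 69.00 sts.
Next multiple of 6: 72.

72 stitches.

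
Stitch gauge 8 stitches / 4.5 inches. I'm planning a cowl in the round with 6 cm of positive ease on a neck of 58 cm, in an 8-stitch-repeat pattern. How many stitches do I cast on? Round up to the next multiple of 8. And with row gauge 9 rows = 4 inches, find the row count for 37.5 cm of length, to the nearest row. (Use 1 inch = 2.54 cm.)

Cast on 48 stitches; work 33 rows.

Finished = 58 + 6 = 64 cm.
64 cm × 1/2.54 = 25.20 inches.
8/4.5 = 1.778 sts per in; 25.20 × 1.778 = 44.79 sts.
Next multiple of 8 → 48.
37.5 cm = 14.76 inches; × 2.25 = 33.22 → 33 rows.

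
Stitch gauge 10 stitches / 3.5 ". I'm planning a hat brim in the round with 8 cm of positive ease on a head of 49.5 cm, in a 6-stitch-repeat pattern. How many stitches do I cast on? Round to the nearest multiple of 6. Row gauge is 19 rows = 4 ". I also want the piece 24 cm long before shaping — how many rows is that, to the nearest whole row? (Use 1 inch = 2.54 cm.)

Finished = 49.5 + 8 = 57.5 cm.
57.5 cm × 1/2.54 = 22.64 inches.
10/3.5 = 2.857 sts per in; 22.64 × 2.857 = 64.68 sts.
Nearest multiple of 6 → 66.
24 cm = 9.45 inches; × 4.75 = 44.88 → 45 rows.

Cast on 66 stitches; work 45 rows.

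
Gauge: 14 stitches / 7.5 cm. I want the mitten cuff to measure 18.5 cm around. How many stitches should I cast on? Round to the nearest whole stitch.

35 stitches.

14 stitches / 7.5 cm = 1.867 stitches per cm.
18.5 × 1.867 = 34.53 stitches.
Round to nearest → 35.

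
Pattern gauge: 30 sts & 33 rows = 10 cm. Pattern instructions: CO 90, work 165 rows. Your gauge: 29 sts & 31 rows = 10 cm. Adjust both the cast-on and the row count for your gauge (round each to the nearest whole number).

Stitches: 90 × 29/30 = 87.00 → 87.
Rows: 165 × 31/33 = 155.00 → 155.

Cast on 87 stitches; work 155 rows.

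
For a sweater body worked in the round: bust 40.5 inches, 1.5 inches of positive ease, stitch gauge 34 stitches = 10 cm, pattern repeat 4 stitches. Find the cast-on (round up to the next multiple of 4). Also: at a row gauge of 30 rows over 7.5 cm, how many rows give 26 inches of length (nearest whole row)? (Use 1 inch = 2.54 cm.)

Finished = 40.5 + 1.5 = 42 inches.
42 inches × 2.54 = 106.68 cm.
34/10 = 3.4 sts per cm; 106.68 × 3.4 = 362.71 sts.
Next multiple of 4 → 364.
26 inches = 66.04 cm; × 4 = 264.16 → 264 rows.

Cast on 364 stitches; work 264 rows.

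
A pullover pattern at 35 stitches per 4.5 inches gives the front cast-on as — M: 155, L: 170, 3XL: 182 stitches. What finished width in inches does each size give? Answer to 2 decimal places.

M 19.93 inches; L 21.86 inches; 3XL 23.40 inches.

35/4.5 = 7.778 sts per in.
M: 155 / 7.778 = 19.929 → 19.93 in.
L: 170 / 7.778 = 21.857 → 21.86 in.
3XL: 182 / 7.778 = 23.400 → 23.40 in.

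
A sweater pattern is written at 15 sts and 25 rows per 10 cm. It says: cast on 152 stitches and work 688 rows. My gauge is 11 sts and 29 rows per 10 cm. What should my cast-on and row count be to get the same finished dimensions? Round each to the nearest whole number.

Stitches: 152 × 11/15 = 111.47 → 111.
Rows: 688 × 29/25 = 798.08 → 798.

Cast on 111 stitches; work 798 rows.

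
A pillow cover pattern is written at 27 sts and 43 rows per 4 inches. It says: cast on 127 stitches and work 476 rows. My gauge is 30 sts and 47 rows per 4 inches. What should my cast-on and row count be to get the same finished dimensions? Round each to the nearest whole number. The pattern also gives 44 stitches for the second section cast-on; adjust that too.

Stitches: 127 × 30/27 = 141.11 → 141.
Rows: 476 × 47/43 = 520.28 → 520.
second section cast-on: 44 × 30/27 = 48.89 → 49.

Cast on 141 stitches; work 520 rows; second section cast-on 49 stitches.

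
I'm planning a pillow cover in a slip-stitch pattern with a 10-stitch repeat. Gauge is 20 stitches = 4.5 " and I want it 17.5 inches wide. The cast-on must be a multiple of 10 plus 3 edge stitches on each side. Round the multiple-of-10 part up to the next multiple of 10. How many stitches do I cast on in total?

20 / 4.5 = 4.444 sts per inch.
17.5 × 4.444 = 77.78 sts.
Less 6 edge sts → 71.78 for the repeat.
Next multiple of 10: 80.
Add back 6 edge sts → 86.

CO 86 sts.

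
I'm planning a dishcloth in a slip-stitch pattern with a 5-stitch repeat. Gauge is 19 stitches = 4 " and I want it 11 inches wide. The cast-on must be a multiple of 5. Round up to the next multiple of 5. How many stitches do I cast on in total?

19 / 4 = 4.75 sts per inch.
11 × 4.75 = 52.25 sts.
Next multiple of 5: 55.

CO 55 sts.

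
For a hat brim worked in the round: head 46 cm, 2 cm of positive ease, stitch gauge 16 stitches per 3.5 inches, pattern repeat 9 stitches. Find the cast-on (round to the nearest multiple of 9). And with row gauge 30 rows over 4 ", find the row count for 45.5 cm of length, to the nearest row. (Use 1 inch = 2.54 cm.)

Cast on 90 stitches; work 134 rows.

Finished = 46 + 2 = 48 cm.
48 cm × 1/2.54 = 18.90 inches.
16/3.5 = 4.571 sts per in; 18.90 × 4.571 = 86.39 sts.
Nearest multiple of 9 → 90.
45.5 cm = 17.91 inches; × 7.5 = 134.35 → 134 rows.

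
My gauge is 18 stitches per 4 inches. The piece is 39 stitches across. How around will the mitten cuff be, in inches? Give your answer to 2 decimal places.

8.67 inches.

18 stitches / 4 inch = 4.5 stitches per inch.
39 / 4.5 = 8.667 inches.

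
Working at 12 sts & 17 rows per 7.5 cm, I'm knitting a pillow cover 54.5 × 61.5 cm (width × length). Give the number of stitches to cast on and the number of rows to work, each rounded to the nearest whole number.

Stitch gauge = 12/7.5 = 1.6 sts/cm; 54.5 × 1.6 = 87.20 → 87 sts.
Row gauge = 17/7.5 = 2.267 rows/cm; 61.5 × 2.267 = 139.40 → 139 rows.

Cast on 87 stitches and work 139 rows.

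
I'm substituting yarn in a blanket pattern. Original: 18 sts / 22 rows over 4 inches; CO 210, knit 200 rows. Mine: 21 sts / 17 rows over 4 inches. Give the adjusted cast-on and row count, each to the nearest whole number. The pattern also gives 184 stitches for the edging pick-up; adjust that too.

Cast on 245 stitches; work 155 rows; edging pick-up 215 stitches.

Stitches: 210 × 21/18 = 245.00 → 245.
Rows: 200 × 17/22 = 154.55 → 155.
edging pick-up: 184 × 21/18 = 214.67 → 215.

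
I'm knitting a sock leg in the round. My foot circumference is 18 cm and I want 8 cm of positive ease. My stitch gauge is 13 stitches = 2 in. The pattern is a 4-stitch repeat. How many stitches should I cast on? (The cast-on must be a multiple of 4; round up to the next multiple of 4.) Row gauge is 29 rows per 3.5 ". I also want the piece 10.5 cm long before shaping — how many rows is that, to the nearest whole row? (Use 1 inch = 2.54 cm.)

Cast on 68 stitches; work 34 rows.

Finished = 18 + 8 = 26 cm.
26 cm × 1/2.54 = 10.24 inches.
13/2 = 6.5 sts per in; 10.24 × 6.5 = 66.54 sts.
Next multiple of 4 → 68.
10.5 cm = 4.13 inches; × 8.286 = 34.25 → 34 rows.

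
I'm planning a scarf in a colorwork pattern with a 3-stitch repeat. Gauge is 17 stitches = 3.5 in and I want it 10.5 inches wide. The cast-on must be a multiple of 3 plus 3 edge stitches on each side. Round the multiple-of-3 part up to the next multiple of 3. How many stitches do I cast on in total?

17 / 3.5 = 4.857 sts per inch.
10.5 × 4.857 = 51.00 sts.
Less 6 edge sts → 45.00 for the repeat.
Next multiple of 3: 45.
Add back 6 edge sts → 51.

51 stitches.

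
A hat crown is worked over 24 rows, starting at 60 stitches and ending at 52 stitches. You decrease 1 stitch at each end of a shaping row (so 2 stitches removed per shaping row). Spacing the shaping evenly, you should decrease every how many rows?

Decrease every 6th row.

Stitches to remove: |52 − 60| = 8.
Shaping rows needed: 8 / 2 = 4.
24 rows / 4 = every 6 rows.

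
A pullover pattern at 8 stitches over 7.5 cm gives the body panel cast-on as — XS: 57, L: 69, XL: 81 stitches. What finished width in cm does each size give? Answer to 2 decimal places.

8/7.5 = 1.067 sts per cm.
XS: 57 / 1.067 = 53.438 → 53.44 cm.
L: 69 / 1.067 = 64.688 → 64.69 cm.
XL: 81 / 1.067 = 75.938 → 75.94 cm.

XS 53.44 cm; L 64.69 cm; XL 75.94 cm.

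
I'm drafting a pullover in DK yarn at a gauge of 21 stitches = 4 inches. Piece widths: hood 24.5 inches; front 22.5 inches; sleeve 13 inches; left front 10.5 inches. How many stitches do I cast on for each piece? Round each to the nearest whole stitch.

hood 129; front 118; sleeve 68; left front 55.

Rate = 21/4 = 5.25 sts per in.
hood: 24.5 × 5.25 = 128.62 → 129.
front: 22.5 × 5.25 = 118.12 → 118.
sleeve: 13 × 5.25 = 68.25 → 68.
left front: 10.5 × 5.25 = 55.12 → 55.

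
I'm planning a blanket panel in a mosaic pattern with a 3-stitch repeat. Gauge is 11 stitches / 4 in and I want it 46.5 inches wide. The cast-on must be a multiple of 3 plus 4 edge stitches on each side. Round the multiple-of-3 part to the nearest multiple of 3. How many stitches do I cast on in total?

128 stitches.

11 / 4 = 2.75 sts per inch.
46.5 × 2.75 = 127.88 sts.
Less 8 edge sts → 119.88 for the repeat.
Nearest multiple of 3: 120.
Add back 8 edge sts → 128.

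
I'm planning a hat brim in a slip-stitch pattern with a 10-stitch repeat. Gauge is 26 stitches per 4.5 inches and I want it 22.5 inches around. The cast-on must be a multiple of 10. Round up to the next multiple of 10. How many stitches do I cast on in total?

CO 130 sts.

26 / 4.5 = 5.778 sts per inch.
22.5 × 5.778 = 130.00 sts.
Next multiple of 10: 130.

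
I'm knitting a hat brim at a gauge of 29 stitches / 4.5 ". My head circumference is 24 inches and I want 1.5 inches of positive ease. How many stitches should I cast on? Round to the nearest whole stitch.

CO 164 sts.

Finished = 24 + 1.5 = 25.5 in.
29 / 4.5 = 6.444 sts per inch.
25.50 × 6.444 = 164.33 sts.
→ 164 sts.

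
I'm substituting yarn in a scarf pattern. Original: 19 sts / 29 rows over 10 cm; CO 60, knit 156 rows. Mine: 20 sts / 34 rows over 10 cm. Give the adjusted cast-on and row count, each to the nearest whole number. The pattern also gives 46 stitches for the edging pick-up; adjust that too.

Stitches: 60 × 20/19 = 63.16 → 63.
Rows: 156 × 34/29 = 182.90 → 183.
edging pick-up: 46 × 20/19 = 48.42 → 48.

Cast on 63 stitches; work 183 rows; edging pick-up 48 stitches.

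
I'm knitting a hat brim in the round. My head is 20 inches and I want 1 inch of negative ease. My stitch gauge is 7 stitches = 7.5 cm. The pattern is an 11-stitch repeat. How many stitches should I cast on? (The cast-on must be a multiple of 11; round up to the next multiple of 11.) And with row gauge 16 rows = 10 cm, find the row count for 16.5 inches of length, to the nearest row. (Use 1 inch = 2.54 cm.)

Cast on 55 stitches; work 67 rows.

Finished = 20 − 1 = 19 inches.
19 inches × 2.54 = 48.26 cm.
7/7.5 = 0.933 sts per cm; 48.26 × 0.933 = 45.04 sts.
Next multiple of 11 → 55.
16.5 inches = 41.91 cm; × 1.6 = 67.06 → 67 rows.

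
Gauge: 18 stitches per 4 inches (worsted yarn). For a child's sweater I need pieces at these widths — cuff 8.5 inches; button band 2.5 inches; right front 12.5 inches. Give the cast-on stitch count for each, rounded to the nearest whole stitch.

Rate = 18/4 = 4.5 sts per in.
cuff: 8.5 × 4.5 = 38.25 → 38.
button band: 2.5 × 4.5 = 11.25 → 11.
right front: 12.5 × 4.5 = 56.25 → 56.

cuff 38; button band 11; right front 56.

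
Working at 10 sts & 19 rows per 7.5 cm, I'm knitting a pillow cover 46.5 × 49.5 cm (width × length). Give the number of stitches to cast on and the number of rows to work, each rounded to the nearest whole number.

Cast on 62 stitches and work 125 rows.

Stitch gauge = 10/7.5 = 1.333 sts/cm; 46.5 × 1.333 = 62.00 → 62 sts.
Row gauge = 19/7.5 = 2.533 rows/cm; 49.5 × 2.533 = 125.40 → 125 rows.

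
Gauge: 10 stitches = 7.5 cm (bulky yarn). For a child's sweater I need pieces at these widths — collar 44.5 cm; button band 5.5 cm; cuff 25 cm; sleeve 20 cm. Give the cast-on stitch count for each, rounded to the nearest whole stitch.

Rate = 10/7.5 = 1.333 sts per cm.
collar: 44.5 × 1.333 = 59.33 → 59.
button band: 5.5 × 1.333 = 7.33 → 7.
cuff: 25 × 1.333 = 33.33 → 33.
sleeve: 20 × 1.333 = 26.67 → 27.

collar 59; button band 7; cuff 33; sleeve 27.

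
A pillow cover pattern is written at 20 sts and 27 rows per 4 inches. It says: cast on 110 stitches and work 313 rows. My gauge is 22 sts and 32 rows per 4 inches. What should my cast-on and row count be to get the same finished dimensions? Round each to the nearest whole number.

Stitches: 110 × 22/20 = 121.00 → 121.
Rows: 313 × 32/27 = 370.96 → 371.

Cast on 121 stitches; work 371 rows.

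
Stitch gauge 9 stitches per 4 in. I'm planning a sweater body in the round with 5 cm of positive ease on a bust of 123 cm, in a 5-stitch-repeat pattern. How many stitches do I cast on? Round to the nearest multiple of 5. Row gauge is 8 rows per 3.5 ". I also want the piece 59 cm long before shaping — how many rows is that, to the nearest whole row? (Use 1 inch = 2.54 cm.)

Cast on 115 stitches; work 53 rows.

Finished = 123 + 5 = 128 cm.
128 cm × 1/2.54 = 50.39 inches.
9/4 = 2.25 sts per in; 50.39 × 2.25 = 113.39 sts.
Nearest multiple of 5 → 115.
59 cm = 23.23 inches; × 2.286 = 53.09 → 53 rows.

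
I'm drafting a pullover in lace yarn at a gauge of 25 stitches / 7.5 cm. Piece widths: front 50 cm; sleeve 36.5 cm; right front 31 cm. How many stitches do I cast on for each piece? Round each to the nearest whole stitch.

Rate = 25/7.5 = 3.333 sts per cm.
front: 50 × 3.333 = 166.67 → 167.
sleeve: 36.5 × 3.333 = 121.67 → 122.
right front: 31 × 3.333 = 103.33 → 103.

front 167; sleeve 122; right front 103.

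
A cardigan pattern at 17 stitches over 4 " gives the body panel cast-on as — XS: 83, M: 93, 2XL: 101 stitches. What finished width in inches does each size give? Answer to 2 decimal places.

XS 19.53 inches; M 21.88 inches; 2XL 23.76 inches.

17/4 = 4.25 sts per in.
XS: 83 / 4.25 = 19.529 → 19.53 in.
M: 93 / 4.25 = 21.882 → 21.88 in.
2XL: 101 / 4.25 = 23.765 → 23.76 in.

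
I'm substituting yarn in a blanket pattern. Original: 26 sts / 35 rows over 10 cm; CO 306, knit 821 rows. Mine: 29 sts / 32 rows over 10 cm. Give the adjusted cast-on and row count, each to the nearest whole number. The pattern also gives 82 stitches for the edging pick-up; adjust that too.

Stitches: 306 × 29/26 = 341.31 → 341.
Rows: 821 × 32/35 = 750.63 → 751.
edging pick-up: 82 × 29/26 = 91.46 → 91.

Cast on 341 stitches; work 751 rows; edging pick-up 91 stitches.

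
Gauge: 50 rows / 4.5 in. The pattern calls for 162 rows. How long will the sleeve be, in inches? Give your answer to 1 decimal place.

50 rows / 4.5 inch = 11.111 rows per inch.
162 / 11.111 = 14.58 inches.

14.6 inches.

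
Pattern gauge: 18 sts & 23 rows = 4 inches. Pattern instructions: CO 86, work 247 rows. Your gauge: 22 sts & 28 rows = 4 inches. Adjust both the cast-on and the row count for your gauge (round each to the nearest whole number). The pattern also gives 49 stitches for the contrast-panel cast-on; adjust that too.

Stitches: 86 × 22/18 = 105.11 → 105.
Rows: 247 × 28/23 = 300.70 → 301.
contrast-panel cast-on: 49 × 22/18 = 59.89 → 60.

Cast on 105 stitches; work 301 rows; contrast-panel cast-on 60 stitches.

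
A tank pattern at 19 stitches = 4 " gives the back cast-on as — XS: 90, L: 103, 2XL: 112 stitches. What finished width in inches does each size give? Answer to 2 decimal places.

19/4 = 4.75 sts per in.
XS: 90 / 4.75 = 18.947 → 18.95 in.
L: 103 / 4.75 = 21.684 → 21.68 in.
2XL: 112 / 4.75 = 23.579 → 23.58 in.

XS 18.95 inches; L 21.68 inches; 2XL 23.58 inches.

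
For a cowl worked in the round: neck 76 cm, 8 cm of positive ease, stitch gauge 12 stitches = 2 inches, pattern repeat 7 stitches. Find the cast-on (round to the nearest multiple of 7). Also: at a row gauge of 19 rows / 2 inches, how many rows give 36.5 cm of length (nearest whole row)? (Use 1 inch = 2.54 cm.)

Finished = 76 + 8 = 84 cm.
84 cm × 1/2.54 = 33.07 inches.
12/2 = 6 sts per in; 33.07 × 6 = 198.43 sts.
Nearest multiple of 7 → 196.
36.5 cm = 14.37 inches; × 9.5 = 136.52 → 137 rows.

Cast on 196 stitches; work 137 rows.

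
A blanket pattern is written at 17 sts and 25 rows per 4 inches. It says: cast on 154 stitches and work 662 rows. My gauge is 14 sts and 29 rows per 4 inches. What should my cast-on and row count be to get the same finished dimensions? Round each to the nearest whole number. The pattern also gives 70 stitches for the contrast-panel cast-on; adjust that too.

Cast on 127 stitches; work 768 rows; contrast-panel cast-on 58 stitches.

Stitches: 154 × 14/17 = 126.82 → 127.
Rows: 662 × 29/25 = 767.92 → 768.
contrast-panel cast-on: 70 × 14/17 = 57.65 → 58.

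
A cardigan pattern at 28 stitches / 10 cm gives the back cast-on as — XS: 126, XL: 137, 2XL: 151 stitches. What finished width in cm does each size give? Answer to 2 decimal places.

XS 45.00 cm; XL 48.93 cm; 2XL 53.93 cm.

28/10 = 2.8 sts per cm.
XS: 126 / 2.8 = 45.000 → 45.00 cm.
XL: 137 / 2.8 = 48.929 → 48.93 cm.
2XL: 151 / 2.8 = 53.929 → 53.93 cm.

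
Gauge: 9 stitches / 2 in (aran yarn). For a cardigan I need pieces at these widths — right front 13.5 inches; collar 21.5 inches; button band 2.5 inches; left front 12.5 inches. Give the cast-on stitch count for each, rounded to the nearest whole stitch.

Rate = 9/2 = 4.5 sts per in.
right front: 13.5 × 4.5 = 60.75 → 61.
collar: 21.5 × 4.5 = 96.75 → 97.
button band: 2.5 × 4.5 = 11.25 → 11.
left front: 12.5 × 4.5 = 56.25 → 56.

right front 61; collar 97; button band 11; left front 56.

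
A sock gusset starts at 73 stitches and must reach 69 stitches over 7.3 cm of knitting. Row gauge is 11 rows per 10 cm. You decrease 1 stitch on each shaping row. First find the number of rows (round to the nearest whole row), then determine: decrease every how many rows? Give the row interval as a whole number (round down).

Decrease every 2nd row.

Rows = 7.3 × 1.1 = 8.0 → 8 rows.
Stitches to remove: 4 → 4 shaping rows (at 1 st each).
8 / 4 = 2.00 → every 2 rows.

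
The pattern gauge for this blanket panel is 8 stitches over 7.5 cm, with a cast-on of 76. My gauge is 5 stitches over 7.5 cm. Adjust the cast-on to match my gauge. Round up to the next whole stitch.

Scale factor = 5 / 8 = 0.625.
76 × 5 / 8 = 47.50 sts.
→ 48 sts.

Cast on 48 stitches.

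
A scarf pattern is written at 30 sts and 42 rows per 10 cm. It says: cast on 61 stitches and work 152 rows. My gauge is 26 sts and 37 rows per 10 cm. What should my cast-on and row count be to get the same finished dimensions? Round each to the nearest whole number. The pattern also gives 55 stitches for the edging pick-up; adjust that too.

Cast on 53 stitches; work 134 rows; edging pick-up 48 stitches.

Stitches: 61 × 26/30 = 52.87 → 53.
Rows: 152 × 37/42 = 133.90 → 134.
edging pick-up: 55 × 26/30 = 47.67 → 48.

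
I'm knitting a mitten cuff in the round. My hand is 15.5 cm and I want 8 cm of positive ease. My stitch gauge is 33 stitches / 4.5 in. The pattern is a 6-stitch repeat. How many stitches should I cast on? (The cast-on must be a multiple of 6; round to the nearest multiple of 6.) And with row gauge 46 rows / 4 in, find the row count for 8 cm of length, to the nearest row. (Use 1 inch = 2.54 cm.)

Cast on 66 stitches; work 36 rows.

Finished = 15.5 + 8 = 23.5 cm.
23.5 cm × 1/2.54 = 9.25 inches.
33/4.5 = 7.333 sts per in; 9.25 × 7.333 = 67.85 sts.
Nearest multiple of 6 → 66.
8 cm = 3.15 inches; × 11.5 = 36.22 → 36 rows.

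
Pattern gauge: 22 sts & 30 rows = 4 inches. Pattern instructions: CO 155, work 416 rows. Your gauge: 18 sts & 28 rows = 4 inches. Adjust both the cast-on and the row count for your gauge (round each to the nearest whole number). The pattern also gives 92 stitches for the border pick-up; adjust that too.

Cast on 127 stitches; work 388 rows; border pick-up 75 stitches.

Stitches: 155 × 18/22 = 126.82 → 127.
Rows: 416 × 28/30 = 388.27 → 388.
border pick-up: 92 × 18/22 = 75.27 → 75.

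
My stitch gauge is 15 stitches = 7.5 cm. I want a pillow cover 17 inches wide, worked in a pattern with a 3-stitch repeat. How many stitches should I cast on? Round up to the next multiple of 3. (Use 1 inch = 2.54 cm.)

Cast on 87 stitches.

17 in = 17 × 2.54 = 43.18 cm.
15 / 7.5 = 2 sts/cm.
43.18 × 2 = 86.36 sts.
→ 87.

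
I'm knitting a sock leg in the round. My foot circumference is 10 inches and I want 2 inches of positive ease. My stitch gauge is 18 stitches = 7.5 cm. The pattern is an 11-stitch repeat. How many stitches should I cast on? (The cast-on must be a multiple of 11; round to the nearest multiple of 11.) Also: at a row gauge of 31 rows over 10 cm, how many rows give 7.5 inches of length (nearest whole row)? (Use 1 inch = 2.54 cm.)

Finished = 10 + 2 = 12 inches.
12 inches × 2.54 = 30.48 cm.
18/7.5 = 2.4 sts per cm; 30.48 × 2.4 = 73.15 sts.
Nearest multiple of 11 → 77.
7.5 inches = 19.05 cm; × 3.1 = 59.05 → 59 rows.

Cast on 77 stitches; work 59 rows.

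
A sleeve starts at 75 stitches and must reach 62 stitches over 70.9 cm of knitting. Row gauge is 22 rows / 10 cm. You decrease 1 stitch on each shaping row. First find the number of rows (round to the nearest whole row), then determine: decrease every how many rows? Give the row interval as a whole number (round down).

Rows = 70.9 × 2.2 = 156.0 → 156 rows.
Stitches to remove: 13 → 13 shaping rows (at 1 st each).
156 / 13 = 12.00 → every 12 rows.

Decrease every 12th row.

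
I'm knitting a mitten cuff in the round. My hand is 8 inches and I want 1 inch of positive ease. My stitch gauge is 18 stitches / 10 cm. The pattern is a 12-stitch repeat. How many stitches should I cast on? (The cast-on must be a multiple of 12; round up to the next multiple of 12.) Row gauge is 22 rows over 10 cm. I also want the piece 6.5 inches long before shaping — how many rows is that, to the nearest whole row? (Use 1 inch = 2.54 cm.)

Cast on 48 stitches; work 36 rows.

Finished = 8 + 1 = 9 inches.
9 inches × 2.54 = 22.86 cm.
18/10 = 1.8 sts per cm; 22.86 × 1.8 = 41.15 sts.
Next multiple of 12 → 48.
6.5 inches = 16.51 cm; × 2.2 = 36.32 → 36 rows.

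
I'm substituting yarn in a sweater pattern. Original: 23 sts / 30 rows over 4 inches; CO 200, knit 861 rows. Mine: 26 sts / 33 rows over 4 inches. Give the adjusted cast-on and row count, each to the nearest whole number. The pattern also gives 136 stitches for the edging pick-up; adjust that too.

Stitches: 200 × 26/23 = 226.09 → 226.
Rows: 861 × 33/30 = 947.10 → 947.
edging pick-up: 136 × 26/23 = 153.74 → 154.

Cast on 226 stitches; work 947 rows; edging pick-up 154 stitches.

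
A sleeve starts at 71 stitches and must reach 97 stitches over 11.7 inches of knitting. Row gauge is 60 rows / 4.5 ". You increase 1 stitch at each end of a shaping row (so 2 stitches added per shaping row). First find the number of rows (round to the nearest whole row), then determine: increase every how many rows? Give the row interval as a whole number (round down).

Rows = 11.7 × 13.333 = 156.0 → 156 rows.
Stitches to add: 26 → 13 shaping rows (at 2 st each).
156 / 13 = 12.00 → every 12 rows.

Increase every 12th row.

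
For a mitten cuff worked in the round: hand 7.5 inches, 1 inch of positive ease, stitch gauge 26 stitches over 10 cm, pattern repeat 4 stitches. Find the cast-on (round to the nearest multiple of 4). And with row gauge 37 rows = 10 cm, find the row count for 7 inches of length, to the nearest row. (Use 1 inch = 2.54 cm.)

Cast on 56 stitches; work 66 rows.

Finished = 7.5 + 1 = 8.5 inches.
8.5 inches × 2.54 = 21.59 cm.
26/10 = 2.6 sts per cm; 21.59 × 2.6 = 56.13 sts.
Nearest multiple of 4 → 56.
7 inches = 17.78 cm; × 3.7 = 65.79 → 66 rows.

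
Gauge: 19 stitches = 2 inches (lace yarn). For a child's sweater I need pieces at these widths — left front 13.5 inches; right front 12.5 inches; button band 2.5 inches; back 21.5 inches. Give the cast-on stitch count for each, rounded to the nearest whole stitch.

left front 128; right front 119; button band 24; back 204.

Rate = 19/2 = 9.5 sts per in.
left front: 13.5 × 9.5 = 128.25 → 128.
right front: 12.5 × 9.5 = 118.75 → 119.
button band: 2.5 × 9.5 = 23.75 → 24.
back: 21.5 × 9.5 = 204.25 → 204.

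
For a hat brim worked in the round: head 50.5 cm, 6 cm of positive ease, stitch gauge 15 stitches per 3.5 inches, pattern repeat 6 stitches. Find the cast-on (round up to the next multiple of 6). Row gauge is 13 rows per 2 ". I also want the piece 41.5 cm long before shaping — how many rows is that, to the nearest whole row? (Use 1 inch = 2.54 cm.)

Finished = 50.5 + 6 = 56.5 cm.
56.5 cm × 1/2.54 = 22.24 inches.
15/3.5 = 4.286 sts per in; 22.24 × 4.286 = 95.33 sts.
Next multiple of 6 → 96.
41.5 cm = 16.34 inches; × 6.5 = 106.20 → 106 rows.

Cast on 96 stitches; work 106 rows.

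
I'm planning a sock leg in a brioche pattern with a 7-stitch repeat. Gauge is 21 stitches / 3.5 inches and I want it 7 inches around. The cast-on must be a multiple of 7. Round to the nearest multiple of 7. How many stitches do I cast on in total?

CO 42 sts.

21 / 3.5 = 6 sts per inch.
7 × 6 = 42.00 sts.
Nearest multiple of 7: 42.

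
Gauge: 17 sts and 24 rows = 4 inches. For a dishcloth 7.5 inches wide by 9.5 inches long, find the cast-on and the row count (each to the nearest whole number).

Stitch gauge = 17/4 = 4.25 sts/in; 7.5 × 4.25 = 31.88 → 32 sts.
Row gauge = 24/4 = 6 rows/in; 9.5 × 6 = 57.00 → 57 rows.

Cast on 32 stitches and work 57 rows.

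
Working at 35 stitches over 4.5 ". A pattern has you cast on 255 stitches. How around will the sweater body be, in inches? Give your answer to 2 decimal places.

35 stitches / 4.5 inch = 7.778 stitches per inch.
255 / 7.778 = 32.786 inches.

32.79 inches.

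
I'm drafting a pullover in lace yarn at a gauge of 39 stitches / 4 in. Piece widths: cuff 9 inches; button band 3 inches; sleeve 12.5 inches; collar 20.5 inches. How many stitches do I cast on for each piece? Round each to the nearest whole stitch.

Rate = 39/4 = 9.75 sts per in.
cuff: 9 × 9.75 = 87.75 → 88.
button band: 3 × 9.75 = 29.25 → 29.
sleeve: 12.5 × 9.75 = 121.88 → 122.
collar: 20.5 × 9.75 = 199.88 → 200.

cuff 88; button band 29; sleeve 122; collar 200.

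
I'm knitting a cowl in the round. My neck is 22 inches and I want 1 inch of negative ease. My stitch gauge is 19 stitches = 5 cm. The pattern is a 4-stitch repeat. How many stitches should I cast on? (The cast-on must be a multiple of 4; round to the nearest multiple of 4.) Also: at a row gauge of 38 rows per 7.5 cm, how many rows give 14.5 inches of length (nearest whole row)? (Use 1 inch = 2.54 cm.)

Cast on 204 stitches; work 187 rows.

Finished = 22 − 1 = 21 inches.
21 inches × 2.54 = 53.34 cm.
19/5 = 3.8 sts per cm; 53.34 × 3.8 = 202.69 sts.
Nearest multiple of 4 → 204.
14.5 inches = 36.83 cm; × 5.067 = 186.61 → 187 rows.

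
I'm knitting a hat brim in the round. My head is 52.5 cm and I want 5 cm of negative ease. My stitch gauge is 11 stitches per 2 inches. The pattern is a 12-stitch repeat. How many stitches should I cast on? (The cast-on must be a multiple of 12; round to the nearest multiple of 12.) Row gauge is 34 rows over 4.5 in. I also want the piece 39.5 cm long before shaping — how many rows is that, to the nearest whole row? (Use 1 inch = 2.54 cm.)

Finished = 52.5 − 5 = 47.5 cm.
47.5 cm × 1/2.54 = 18.70 inches.
11/2 = 5.5 sts per in; 18.70 × 5.5 = 102.85 sts.
Nearest multiple of 12 → 108.
39.5 cm = 15.55 inches; × 7.556 = 117.50 → 117 rows.

Cast on 108 stitches; work 117 rows.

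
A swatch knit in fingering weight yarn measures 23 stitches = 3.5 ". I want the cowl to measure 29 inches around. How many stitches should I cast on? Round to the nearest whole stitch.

23 stitches / 3.5 in = 6.571 stitches per inch.
29 × 6.571 = 190.57 stitches.
Round to nearest → 191.

Cast on 191 stitches.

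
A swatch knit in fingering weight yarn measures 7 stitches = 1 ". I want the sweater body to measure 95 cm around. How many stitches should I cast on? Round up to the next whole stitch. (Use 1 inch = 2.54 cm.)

262 stitches.

95 cm = 37.40 in.
7 stitches / 1 in = 7 stitches per inch.
37.40 × 7 = 261.81 stitches.
Round up → 262.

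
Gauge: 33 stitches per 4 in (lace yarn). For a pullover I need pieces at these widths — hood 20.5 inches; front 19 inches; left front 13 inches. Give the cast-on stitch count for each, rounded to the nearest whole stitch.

Rate = 33/4 = 8.25 sts per in.
hood: 20.5 × 8.25 = 169.12 → 169.
front: 19 × 8.25 = 156.75 → 157.
left front: 13 × 8.25 = 107.25 → 107.

hood 169; front 157; left front 107.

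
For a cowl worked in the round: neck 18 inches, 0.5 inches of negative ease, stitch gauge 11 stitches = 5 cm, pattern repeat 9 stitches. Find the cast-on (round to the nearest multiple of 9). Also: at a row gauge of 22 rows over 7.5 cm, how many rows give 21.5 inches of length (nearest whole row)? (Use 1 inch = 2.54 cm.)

Finished = 18 − 0.5 = 17.5 inches.
17.5 inches × 2.54 = 44.45 cm.
11/5 = 2.2 sts per cm; 44.45 × 2.2 = 97.79 sts.
Nearest multiple of 9 → 99.
21.5 inches = 54.61 cm; × 2.933 = 160.19 → 160 rows.

Cast on 99 stitches; work 160 rows.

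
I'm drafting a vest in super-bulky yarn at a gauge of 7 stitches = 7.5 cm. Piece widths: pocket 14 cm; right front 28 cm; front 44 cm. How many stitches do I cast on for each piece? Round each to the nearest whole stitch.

Rate = 7/7.5 = 0.933 sts per cm.
pocket: 14 × 0.933 = 13.07 → 13.
right front: 28 × 0.933 = 26.13 → 26.
front: 44 × 0.933 = 41.07 → 41.

pocket 13; right front 26; front 41.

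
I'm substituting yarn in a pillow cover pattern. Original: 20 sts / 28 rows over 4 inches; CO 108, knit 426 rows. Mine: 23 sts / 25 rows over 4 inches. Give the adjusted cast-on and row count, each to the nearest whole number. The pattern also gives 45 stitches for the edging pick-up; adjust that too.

Stitches: 108 × 23/20 = 124.20 → 124.
Rows: 426 × 25/28 = 380.36 → 380.
edging pick-up: 45 × 23/20 = 51.75 → 52.

Cast on 124 stitches; work 380 rows; edging pick-up 52 stitches.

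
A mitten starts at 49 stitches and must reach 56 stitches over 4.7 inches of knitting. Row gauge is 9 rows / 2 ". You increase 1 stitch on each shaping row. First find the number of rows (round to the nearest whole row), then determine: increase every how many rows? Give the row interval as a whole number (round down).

Rows = 4.7 × 4.5 = 21.2 → 21 rows.
Stitches to add: 7 → 7 shaping rows (at 1 st each).
21 / 7 = 3.00 → every 3 rows.

Increase every 3rd row.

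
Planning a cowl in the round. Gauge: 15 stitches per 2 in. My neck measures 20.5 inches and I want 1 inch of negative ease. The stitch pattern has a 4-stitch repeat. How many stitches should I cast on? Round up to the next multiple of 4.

CO 148 sts.

Finished = 20.5 − 1 = 19.5 inches.
15 / 2 = 7.5 sts/in.
19.5 × 7.5 = 146.25 sts.
Next multiple of 4: 148.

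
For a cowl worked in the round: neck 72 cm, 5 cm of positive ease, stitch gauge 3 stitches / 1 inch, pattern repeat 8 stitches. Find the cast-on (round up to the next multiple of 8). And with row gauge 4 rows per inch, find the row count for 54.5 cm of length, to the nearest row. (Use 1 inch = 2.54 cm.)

Cast on 96 stitches; work 86 rows.

Finished = 72 + 5 = 77 cm.
77 cm × 1/2.54 = 30.31 inches.
3/1 = 3 sts per in; 30.31 × 3 = 90.94 sts.
Next multiple of 8 → 96.
54.5 cm = 21.46 inches; × 4 = 85.83 → 86 rows.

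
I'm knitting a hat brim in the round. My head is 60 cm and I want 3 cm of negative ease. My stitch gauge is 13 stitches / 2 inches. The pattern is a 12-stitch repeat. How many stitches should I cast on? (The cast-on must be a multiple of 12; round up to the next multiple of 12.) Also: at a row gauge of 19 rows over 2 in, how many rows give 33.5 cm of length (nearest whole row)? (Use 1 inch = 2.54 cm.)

Cast on 156 stitches; work 125 rows.

Finished = 60 − 3 = 57 cm.
57 cm × 1/2.54 = 22.44 inches.
13/2 = 6.5 sts per in; 22.44 × 6.5 = 145.87 sts.
Next multiple of 12 → 156.
33.5 cm = 13.19 inches; × 9.5 = 125.30 → 125 rows.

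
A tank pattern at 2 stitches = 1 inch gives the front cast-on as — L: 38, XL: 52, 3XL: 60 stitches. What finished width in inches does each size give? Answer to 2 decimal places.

2/1 = 2 sts per in.
L: 38 / 2 = 19.000 → 19.00 in.
XL: 52 / 2 = 26.000 → 26.00 in.
3XL: 60 / 2 = 30.000 → 30.00 in.

L 19.00 inches; XL 26.00 inches; 3XL 30.00 inches.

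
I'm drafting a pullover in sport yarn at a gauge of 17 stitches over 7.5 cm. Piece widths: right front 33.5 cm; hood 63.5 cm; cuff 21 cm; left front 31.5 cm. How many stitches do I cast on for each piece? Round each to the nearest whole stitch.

Rate = 17/7.5 = 2.267 sts per cm.
right front: 33.5 × 2.267 = 75.93 → 76.
hood: 63.5 × 2.267 = 143.93 → 144.
cuff: 21 × 2.267 = 47.60 → 48.
left front: 31.5 × 2.267 = 71.40 → 71.

right front 76; hood 144; cuff 48; left front 71.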